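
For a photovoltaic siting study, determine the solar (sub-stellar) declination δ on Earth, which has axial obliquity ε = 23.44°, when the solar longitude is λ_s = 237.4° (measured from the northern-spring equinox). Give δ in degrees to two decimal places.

sin δ = sin ε · sin λ_s = sin 23.44° × sin 237.4° = -0.335118.
δ = arcsin(-0.335118) = -19.58°.

δ = -19.58°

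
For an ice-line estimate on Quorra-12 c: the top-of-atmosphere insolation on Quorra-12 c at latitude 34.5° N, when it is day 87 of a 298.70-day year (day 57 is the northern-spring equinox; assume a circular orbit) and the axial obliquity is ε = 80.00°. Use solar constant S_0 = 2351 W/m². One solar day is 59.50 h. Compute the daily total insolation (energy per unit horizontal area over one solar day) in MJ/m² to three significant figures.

Solar longitude: L_s = 360° × (87 − 57)/298.70 = 36.157°.
sin δ = sin 80.00° × sin 36.157° = 0.58103, so δ = +35.523°.
cos h₀ = −tan(+34.5°) tan(+35.523°) = -0.4907, h₀ = 2.0836 rad.
Bracket: h₀ sin ϕ sin δ + cos ϕ cos δ sin h₀ = 2.0836×0.56641×0.58103 + 0.82413×0.81388×0.87136 = 0.685715 + 0.584459 = 1.270174.
Q̄ = (S_0/π) × [bracket] = (2351/π) × 1.270174 = 950.53 W/m².
Daily total = Q̄ × 59.50 h × 3600 s/h = 950.53 × 59.50 × 3600 / 10⁶ = 203.6 MJ/m².

204 MJ/m²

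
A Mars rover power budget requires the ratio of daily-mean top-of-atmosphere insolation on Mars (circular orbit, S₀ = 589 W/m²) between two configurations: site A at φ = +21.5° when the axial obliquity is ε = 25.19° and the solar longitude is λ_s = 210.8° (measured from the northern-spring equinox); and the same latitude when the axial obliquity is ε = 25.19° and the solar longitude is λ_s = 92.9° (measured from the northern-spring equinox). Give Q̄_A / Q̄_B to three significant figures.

— Configuration A (φ=+21.5°):
Solar declination: sin δ = sin ε · sin λ_s = sin 25.19° × sin 210.8° = -0.21794, so δ = -12.588°.
cos H₀ = −tan(+21.5°) tan(-12.588°) = 0.0880, H₀ = 1.4827 rad.
Bracket: H₀ sin φ sin δ + cos φ cos δ sin H₀ = 1.4827×0.36650×-0.21794 + 0.93042×0.97596×0.99612 = -0.118431 + 0.904529 = 0.786098.
Q̄ = (S₀/π) × [bracket] = (589/π) × 0.786098 = 147.38 W/m².
— Configuration B (φ=+21.5°):
Solar declination: sin δ = sin ε · sin λ_s = sin 25.19° × sin 92.9° = 0.42508, so δ = +25.155°.
cos H₀ = −tan(+21.5°) tan(+25.155°) = -0.1850, H₀ = 1.7569 rad.
Bracket: H₀ sin φ sin δ + cos φ cos δ sin H₀ = 1.7569×0.36650×0.42508 + 0.93042×0.90516×0.98274 = 0.273711 + 0.827643 = 1.101354.
Q̄ = (S₀/π) × [bracket] = (589/π) × 1.101354 = 206.49 W/m².
Ratio Q̄_A / Q̄_B = 147.38 / 206.49 = 0.7137.

Q̄_A / Q̄_B ≈ 0.714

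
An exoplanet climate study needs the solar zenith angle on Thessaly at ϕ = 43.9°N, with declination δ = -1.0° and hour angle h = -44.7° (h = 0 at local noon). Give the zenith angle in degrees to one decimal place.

cos θ_z = sin ϕ sin δ + cos ϕ cos δ cos h = -0.012102 + 0.512089 = 0.499987.
θ_z = arccos(0.499987) = 60.0°.

θ_z = 60.0°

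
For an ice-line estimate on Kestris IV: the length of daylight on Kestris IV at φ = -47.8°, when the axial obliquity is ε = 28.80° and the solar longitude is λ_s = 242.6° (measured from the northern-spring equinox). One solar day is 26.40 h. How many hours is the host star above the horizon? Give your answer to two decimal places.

17.81 h

Solar declination: sin δ = sin ε · sin λ_s = sin 28.80° × sin 242.6° = -0.42771, so δ = -25.322°.
cos H₀ = −tan φ · tan δ = −tan(-47.8°) × tan(-25.322°) = -0.5218, so H₀ = 2.1198 rad = 121.46°.
Daylight = 2H₀/(2π) × 26.40 h = (2.1198/π) × 26.40 = 17.81 h.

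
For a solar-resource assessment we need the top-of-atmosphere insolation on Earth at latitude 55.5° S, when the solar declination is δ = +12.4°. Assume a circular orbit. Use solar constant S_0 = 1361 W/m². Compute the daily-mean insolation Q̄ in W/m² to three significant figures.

cos h₀ = −tan(-55.5°) tan(+12.400°) = 0.3199, h₀ = 1.2452 rad.
Bracket: h₀ sin ϕ sin δ + cos ϕ cos δ sin h₀ = 1.2452×-0.82413×0.21474 + 0.56641×0.97667×0.94745 = -0.220368 + 0.524125 = 0.303757.
Q̄ = (S_0/π) × [bracket] = (1361/π) × 0.303757 = 131.6 W/m².

Q̄ ≈ 132 W/m²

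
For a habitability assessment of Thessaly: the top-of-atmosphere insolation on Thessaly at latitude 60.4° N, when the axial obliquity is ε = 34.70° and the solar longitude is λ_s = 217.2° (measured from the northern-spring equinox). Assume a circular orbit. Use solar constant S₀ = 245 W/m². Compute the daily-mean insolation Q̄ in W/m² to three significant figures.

Q̄ ≈ 7.34 W/m²

Solar declination: sin δ = sin ε · sin λ_s = sin 34.70° × sin 217.2° = -0.34419, so δ = -20.132°.
cos H₀ = −tan(+60.4°) tan(-20.132°) = 0.6453, H₀ = 0.8694 rad.
Bracket: H₀ sin φ sin δ + cos φ cos δ sin H₀ = 0.8694×0.86949×-0.34419 + 0.49394×0.93890×0.76393 = -0.260185 + 0.354280 = 0.094095.
Q̄ = (S₀/π) × [bracket] = (245/π) × 0.094095 = 7.338 W/m².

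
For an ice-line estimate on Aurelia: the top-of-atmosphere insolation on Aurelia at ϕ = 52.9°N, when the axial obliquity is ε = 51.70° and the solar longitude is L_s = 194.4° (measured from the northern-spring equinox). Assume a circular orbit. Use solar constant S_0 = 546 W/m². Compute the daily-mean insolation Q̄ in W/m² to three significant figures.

Solar declination: sin δ = sin ε · sin L_s = sin 51.70° × sin 194.4° = -0.19517, so δ = -11.254°.
cos h₀ = −tan(+52.9°) tan(-11.254°) = 0.2631, h₀ = 1.3045 rad.
Bracket: h₀ sin ϕ sin δ + cos ϕ cos δ sin h₀ = 1.3045×0.79758×-0.19517 + 0.60321×0.98077×0.96476 = -0.203063 + 0.570762 = 0.367699.
Q̄ = (S_0/π) × [bracket] = (546/π) × 0.367699 = 63.91 W/m².

Q̄ ≈ 63.9 W/m²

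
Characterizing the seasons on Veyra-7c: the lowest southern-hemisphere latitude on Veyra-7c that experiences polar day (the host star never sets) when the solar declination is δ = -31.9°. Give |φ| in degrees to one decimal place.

|φ| = 58.1°

Polar day requires cos H₀ = −tan φ tan δ ≤ −1, i.e. tan φ tan δ ≥ 1.
The boundary is |tan φ| · |tan δ| = 1, so |φ| = 90° − |δ| = 90° − 31.9° = 58.1° in the southern hemisphere.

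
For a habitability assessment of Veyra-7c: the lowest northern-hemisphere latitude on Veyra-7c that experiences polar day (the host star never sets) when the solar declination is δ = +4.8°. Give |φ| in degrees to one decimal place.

Polar day requires cos H₀ = −tan φ tan δ ≤ −1, i.e. tan φ tan δ ≥ 1.
The boundary is |tan φ| · |tan δ| = 1, so |φ| = 90° − |δ| = 90° − 4.8° = 85.2° in the northern hemisphere.

|φ| = 85.2°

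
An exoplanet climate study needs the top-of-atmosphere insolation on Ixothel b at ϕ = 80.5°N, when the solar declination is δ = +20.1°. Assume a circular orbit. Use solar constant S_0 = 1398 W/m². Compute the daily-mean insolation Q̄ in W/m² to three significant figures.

cos h₀ = −tan(+80.5°) tan(+20.100°) = -2.1868 ≤ −1 ⇒ polar day, h₀ = π.
Bracket: h₀ sin ϕ sin δ + cos ϕ cos δ sin h₀ = 3.1416×0.98629×0.34366 + 0.16505×0.93909×0.00000 = 1.064840 + 0.000000 = 1.064840.
Q̄ = (S_0/π) × [bracket] = (1398/π) × 1.064840 = 473.9 W/m².

Q̄ ≈ 474 W/m²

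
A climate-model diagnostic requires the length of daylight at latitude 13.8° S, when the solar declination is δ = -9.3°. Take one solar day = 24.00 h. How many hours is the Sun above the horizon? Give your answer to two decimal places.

cos H₀ = −tan φ · tan δ = −tan(-13.8°) × tan(-9.300°) = -0.0402, so H₀ = 1.6110 rad = 92.31°.
Daylight = 2H₀/(2π) × 24.00 h = (1.6110/π) × 24.00 = 12.31 h.

12.31 h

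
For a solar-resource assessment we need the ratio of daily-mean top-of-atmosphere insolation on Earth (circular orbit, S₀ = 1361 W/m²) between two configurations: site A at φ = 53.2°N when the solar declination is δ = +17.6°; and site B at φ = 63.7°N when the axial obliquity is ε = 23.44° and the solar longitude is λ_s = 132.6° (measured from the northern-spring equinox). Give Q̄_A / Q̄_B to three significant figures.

— Configuration A (φ=+53.2°):
cos H₀ = −tan(+53.2°) tan(+17.600°) = -0.4240, H₀ = 2.0087 rad.
Bracket: H₀ sin φ sin δ + cos φ cos δ sin H₀ = 2.0087×0.80073×0.30237 + 0.59902×0.95319×0.90565 = 0.486340 + 0.517108 = 1.003448.
Q̄ = (S₀/π) × [bracket] = (1361/π) × 1.003448 = 434.71 W/m².
— Configuration B (φ=+63.7°):
Solar declination: sin δ = sin ε · sin λ_s = sin 23.44° × sin 132.6° = 0.29281, so δ = +17.026°.
cos H₀ = −tan(+63.7°) tan(+17.026°) = -0.6196, H₀ = 2.2390 rad.
Bracket: H₀ sin φ sin δ + cos φ cos δ sin H₀ = 2.2390×0.89649×0.29281 + 0.44307×0.95617×0.78491 = 0.587740 + 0.332527 = 0.920267.
Q̄ = (S₀/π) × [bracket] = (1361/π) × 0.920267 = 398.68 W/m².
Ratio Q̄_A / Q̄_B = 434.71 / 398.68 = 1.090.

Q̄_A / Q̄_B ≈ 1.09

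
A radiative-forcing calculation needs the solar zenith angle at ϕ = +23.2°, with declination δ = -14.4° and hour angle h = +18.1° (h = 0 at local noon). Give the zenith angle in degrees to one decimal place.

cos θ_z = sin ϕ sin δ + cos ϕ cos δ cos h = -0.097969 + 0.846205 = 0.748236.
θ_z = arccos(0.748236) = 41.6°.

θ_z = 41.6°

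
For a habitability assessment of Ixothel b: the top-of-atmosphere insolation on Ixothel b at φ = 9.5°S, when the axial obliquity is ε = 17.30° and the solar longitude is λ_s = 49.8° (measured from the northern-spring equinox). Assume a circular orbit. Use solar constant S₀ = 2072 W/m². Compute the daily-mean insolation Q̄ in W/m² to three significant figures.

Q̄ ≈ 595 W/m²

Solar declination: sin δ = sin ε · sin λ_s = sin 17.30° × sin 49.8° = 0.22713, so δ = +13.128°.
cos H₀ = −tan(-9.5°) tan(+13.128°) = 0.0390, H₀ = 1.5318 rad.
Bracket: H₀ sin φ sin δ + cos φ cos δ sin H₀ = 1.5318×-0.16505×0.22713 + 0.98629×0.97386×0.99924 = -0.057424 + 0.959778 = 0.902354.
Q̄ = (S₀/π) × [bracket] = (2072/π) × 0.902354 = 595.1 W/m².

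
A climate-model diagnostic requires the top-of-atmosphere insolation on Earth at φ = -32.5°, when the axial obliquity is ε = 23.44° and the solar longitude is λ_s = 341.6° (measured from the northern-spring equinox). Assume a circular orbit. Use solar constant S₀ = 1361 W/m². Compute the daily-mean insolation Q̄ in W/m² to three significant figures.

Q̄ ≈ 410 W/m²

Solar declination: sin δ = sin ε · sin λ_s = sin 23.44° × sin 341.6° = -0.12556, so δ = -7.213°.
cos H₀ = −tan(-32.5°) tan(-7.213°) = -0.0806, H₀ = 1.6515 rad.
Bracket: H₀ sin φ sin δ + cos φ cos δ sin H₀ = 1.6515×-0.53730×-0.12556 + 0.84339×0.99209×0.99674 = 0.111416 + 0.833991 = 0.945407.
Q̄ = (S₀/π) × [bracket] = (1361/π) × 0.945407 = 409.6 W/m².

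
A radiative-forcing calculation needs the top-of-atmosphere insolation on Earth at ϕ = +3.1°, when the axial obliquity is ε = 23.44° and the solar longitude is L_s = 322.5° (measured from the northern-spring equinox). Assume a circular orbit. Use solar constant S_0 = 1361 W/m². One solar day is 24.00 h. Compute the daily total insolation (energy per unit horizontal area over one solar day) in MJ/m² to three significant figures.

Solar declination: sin δ = sin ε · sin L_s = sin 23.44° × sin 322.5° = -0.24216, so δ = -14.014°.
cos h₀ = −tan(+3.1°) tan(-14.014°) = 0.0135, h₀ = 1.5573 rad.
Bracket: h₀ sin ϕ sin δ + cos ϕ cos δ sin h₀ = 1.5573×0.05408×-0.24216 + 0.99854×0.97024×0.99991 = -0.020394 + 0.968736 = 0.948342.
Q̄ = (S_0/π) × [bracket] = (1361/π) × 0.948342 = 410.84 W/m².
Daily total = Q̄ × 24.00 h × 3600 s/h = 410.84 × 24.00 × 3600 / 10⁶ = 35.50 MJ/m².

35.5 MJ/m²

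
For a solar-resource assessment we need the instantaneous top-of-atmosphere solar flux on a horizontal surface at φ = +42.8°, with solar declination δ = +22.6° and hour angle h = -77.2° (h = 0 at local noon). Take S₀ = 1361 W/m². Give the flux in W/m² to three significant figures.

560 W/m²

cos θ_z = sin φ sin δ + cos φ cos δ cos h = 0.261106 + 0.150074 = 0.411180.
Flux = S₀ · cos θ_z = 1361 × 0.411180 = 559.6 W/m².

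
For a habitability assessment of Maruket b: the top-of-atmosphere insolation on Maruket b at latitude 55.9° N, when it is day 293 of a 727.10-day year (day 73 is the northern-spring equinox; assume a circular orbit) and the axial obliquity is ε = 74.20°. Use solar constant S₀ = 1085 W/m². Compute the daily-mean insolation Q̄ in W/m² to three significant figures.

Q̄ ≈ 818 W/m²

Solar longitude: λ_s = 360° × (293 − 73)/727.10 = 108.926°.
sin δ = sin 74.20° × sin 108.926° = 0.91020, so δ = +65.533°.
cos H₀ = −tan(+55.9°) tan(+65.533°) = -3.2459 ≤ −1 ⇒ polar day, H₀ = π.
Bracket: H₀ sin φ sin δ + cos φ cos δ sin H₀ = 3.1416×0.82806×0.91020 + 0.56064×0.41417×0.00000 = 2.367825 + 0.000000 = 2.367825.
Q̄ = (S₀/π) × [bracket] = (1085/π) × 2.367825 = 817.8 W/m².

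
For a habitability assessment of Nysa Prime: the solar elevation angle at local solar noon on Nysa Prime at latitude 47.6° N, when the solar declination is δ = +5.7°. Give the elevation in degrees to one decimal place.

At local noon the hour angle is zero, so the zenith angle equals |ϕ − δ| = |+47.6° − (+5.700°)| = 41.900°.
Elevation = 90° − 41.900° = 48.1°.

48.1°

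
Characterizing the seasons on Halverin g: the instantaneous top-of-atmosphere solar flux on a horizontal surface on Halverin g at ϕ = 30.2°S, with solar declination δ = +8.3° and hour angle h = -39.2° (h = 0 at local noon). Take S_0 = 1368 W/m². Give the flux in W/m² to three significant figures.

807 W/m²

cos θ_z = sin ϕ sin δ + cos ϕ cos δ cos h = -0.072614 + 0.662750 = 0.590136.
Flux = S_0 · cos θ_z = 1368 × 0.590136 = 807.3 W/m².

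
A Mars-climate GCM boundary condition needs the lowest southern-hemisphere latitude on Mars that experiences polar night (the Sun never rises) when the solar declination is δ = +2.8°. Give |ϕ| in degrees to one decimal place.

|ϕ| = 87.2°

Polar night requires cos h₀ = −tan ϕ tan δ ≥ 1, i.e. tan ϕ tan δ ≤ −1.
The boundary is |tan ϕ| · |tan δ| = 1, so |ϕ| = 90° − |δ| = 90° − 2.8° = 87.2° in the southern hemisphere.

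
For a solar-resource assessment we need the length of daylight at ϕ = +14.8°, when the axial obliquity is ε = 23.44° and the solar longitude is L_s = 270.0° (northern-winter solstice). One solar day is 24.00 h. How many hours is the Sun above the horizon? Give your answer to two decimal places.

11.12 h

Solar declination: sin δ = sin ε · sin L_s = sin 23.44° × sin 270.0° = -0.39779, so δ = -23.440°.
cos h₀ = −tan ϕ · tan δ = −tan(+14.8°) × tan(-23.440°) = 0.1146, so h₀ = 1.4560 rad = 83.42°.
Daylight = 2h₀/(2π) × 24.00 h = (1.4560/π) × 24.00 = 11.12 h.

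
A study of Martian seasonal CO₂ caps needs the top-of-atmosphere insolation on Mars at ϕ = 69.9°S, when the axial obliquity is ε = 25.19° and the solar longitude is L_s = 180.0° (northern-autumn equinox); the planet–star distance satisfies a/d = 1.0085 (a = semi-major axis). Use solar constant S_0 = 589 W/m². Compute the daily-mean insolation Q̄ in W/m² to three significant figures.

Q̄ ≈ 65.5 W/m²

Solar declination: sin δ = sin ε · sin L_s = sin 25.19° × sin 180.0° = 0.00000, so δ = +0.000°.
cos h₀ = −tan(-69.9°) tan(+0.000°) = 0.0000, h₀ = 1.5708 rad.
Bracket: h₀ sin ϕ sin δ + cos ϕ cos δ sin h₀ = 1.5708×-0.93909×0.00000 + 0.34366×1.00000×1.00000 = -0.000000 + 0.343660 = 0.343660.
Inverse-square distance factor (a/d)² = 1.0085² = 1.017072.
Q̄ = (S_0/π) × 1.017072 × [bracket] = (589/π) × 1.017072 × 0.343660 = 65.53 W/m².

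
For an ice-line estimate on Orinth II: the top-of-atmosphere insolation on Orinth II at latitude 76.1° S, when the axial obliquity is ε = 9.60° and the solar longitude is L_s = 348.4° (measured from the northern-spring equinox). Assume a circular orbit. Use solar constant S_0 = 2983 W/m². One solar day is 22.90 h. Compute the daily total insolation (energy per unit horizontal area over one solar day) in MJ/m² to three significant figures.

23.0 MJ/m²

Solar declination: sin δ = sin ε · sin L_s = sin 9.60° × sin 348.4° = -0.03353, so δ = -1.922°.
cos h₀ = −tan(-76.1°) tan(-1.922°) = -0.1356, h₀ = 1.7068 rad.
Bracket: h₀ sin ϕ sin δ + cos ϕ cos δ sin h₀ = 1.7068×-0.97072×-0.03353 + 0.24023×0.99944×0.99077 = 0.055553 + 0.237879 = 0.293432.
Q̄ = (S_0/π) × [bracket] = (2983/π) × 0.293432 = 278.62 W/m².
Daily total = Q̄ × 22.90 h × 3600 s/h = 278.62 × 22.90 × 3600 / 10⁶ = 22.97 MJ/m².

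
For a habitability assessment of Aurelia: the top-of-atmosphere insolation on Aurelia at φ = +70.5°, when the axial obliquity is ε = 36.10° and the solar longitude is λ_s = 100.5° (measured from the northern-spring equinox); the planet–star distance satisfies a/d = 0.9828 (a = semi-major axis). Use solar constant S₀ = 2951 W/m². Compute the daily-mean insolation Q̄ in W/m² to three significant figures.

Solar declination: sin δ = sin ε · sin λ_s = sin 36.10° × sin 100.5° = 0.57933, so δ = +35.403°.
cos H₀ = −tan(+70.5°) tan(+35.403°) = -2.0071 ≤ −1 ⇒ polar day, H₀ = π.
Bracket: H₀ sin φ sin δ + cos φ cos δ sin H₀ = 3.1416×0.94264×0.57933 + 0.33381×0.81509×0.00000 = 1.715627 + 0.000000 = 1.715627.
Inverse-square distance factor (a/d)² = 0.9828² = 0.965896.
Q̄ = (S₀/π) × 0.965896 × [bracket] = (2951/π) × 0.965896 × 1.715627 = 1557 W/m².

Q̄ ≈ 1.56e+03 W/m²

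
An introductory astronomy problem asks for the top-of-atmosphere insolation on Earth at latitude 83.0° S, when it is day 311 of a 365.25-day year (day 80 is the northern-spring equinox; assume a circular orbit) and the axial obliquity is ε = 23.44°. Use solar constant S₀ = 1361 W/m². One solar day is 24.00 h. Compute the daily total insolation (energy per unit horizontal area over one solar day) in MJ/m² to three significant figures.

34.3 MJ/m²

Solar longitude: λ_s = 360° × (311 − 80)/365.25 = 227.680°.
sin δ = sin 23.44° × sin 227.680° = -0.29412, so δ = -17.105°.
cos H₀ = −tan(-83.0°) tan(-17.105°) = -2.5063 ≤ −1 ⇒ polar day, H₀ = π.
Bracket: H₀ sin φ sin δ + cos φ cos δ sin H₀ = 3.1416×-0.99255×-0.29412 + 0.12187×0.95577×0.00000 = 0.917124 + 0.000000 = 0.917124.
Q̄ = (S₀/π) × [bracket] = (1361/π) × 0.917124 = 397.32 W/m².
Daily total = Q̄ × 24.00 h × 3600 s/h = 397.32 × 24.00 × 3600 / 10⁶ = 34.33 MJ/m².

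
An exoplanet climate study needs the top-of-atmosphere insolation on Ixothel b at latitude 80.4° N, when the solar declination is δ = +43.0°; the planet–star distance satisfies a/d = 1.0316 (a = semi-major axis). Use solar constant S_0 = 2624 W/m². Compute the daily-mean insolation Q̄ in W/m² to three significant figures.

cos h₀ = −tan(+80.4°) tan(+43.000°) = -5.5134 ≤ −1 ⇒ polar day, h₀ = π.
Bracket: h₀ sin ϕ sin δ + cos ϕ cos δ sin h₀ = 3.1416×0.98600×0.68200 + 0.16677×0.73135×0.00000 = 2.112575 + 0.000000 = 2.112575.
Inverse-square distance factor (a/d)² = 1.0316² = 1.064199.
Q̄ = (S_0/π) × 1.064199 × [bracket] = (2624/π) × 1.064199 × 2.112575 = 1878 W/m².

Q̄ ≈ 1.88e+03 W/m²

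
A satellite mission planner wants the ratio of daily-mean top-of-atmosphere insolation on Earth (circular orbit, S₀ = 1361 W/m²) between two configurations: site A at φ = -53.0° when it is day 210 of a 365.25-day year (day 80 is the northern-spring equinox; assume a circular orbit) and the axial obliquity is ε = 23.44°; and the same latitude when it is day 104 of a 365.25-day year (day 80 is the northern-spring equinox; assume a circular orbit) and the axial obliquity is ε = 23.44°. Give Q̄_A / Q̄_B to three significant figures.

Q̄_A / Q̄_B ≈ 0.576

— Configuration A (φ=-53.0°):
Solar longitude: λ_s = 360° × (210 − 80)/365.25 = 128.131°.
sin δ = sin 23.44° × sin 128.131° = 0.31290, so δ = +18.234°.
cos H₀ = −tan(-53.0°) tan(+18.234°) = 0.4372, H₀ = 1.1183 rad.
Bracket: H₀ sin φ sin δ + cos φ cos δ sin H₀ = 1.1183×-0.79864×0.31290 + 0.60182×0.94979×0.89937 = -0.279457 + 0.514082 = 0.234625.
Q̄ = (S₀/π) × [bracket] = (1361/π) × 0.234625 = 101.64 W/m².
— Configuration B (φ=-53.0°):
Solar longitude: λ_s = 360° × (104 − 80)/365.25 = 23.655°.
sin δ = sin 23.44° × sin 23.655° = 0.15960, so δ = +9.184°.
cos H₀ = −tan(-53.0°) tan(+9.184°) = 0.2146, H₀ = 1.3546 rad.
Bracket: H₀ sin φ sin δ + cos φ cos δ sin H₀ = 1.3546×-0.79864×0.15960 + 0.60182×0.98718×0.97671 = -0.172661 + 0.580268 = 0.407607.
Q̄ = (S₀/π) × [bracket] = (1361/π) × 0.407607 = 176.58 W/m².
Ratio Q̄_A / Q̄_B = 101.64 / 176.58 = 0.5756.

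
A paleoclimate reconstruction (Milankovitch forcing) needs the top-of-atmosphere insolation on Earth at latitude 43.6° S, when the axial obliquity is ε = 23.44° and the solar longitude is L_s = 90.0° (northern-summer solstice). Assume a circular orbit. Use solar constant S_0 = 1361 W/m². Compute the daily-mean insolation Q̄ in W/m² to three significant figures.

Solar declination: sin δ = sin ε · sin L_s = sin 23.44° × sin 90.0° = 0.39779, so δ = +23.440°.
cos h₀ = −tan(-43.6°) tan(+23.440°) = 0.4129, h₀ = 1.1452 rad.
Bracket: h₀ sin ϕ sin δ + cos ϕ cos δ sin h₀ = 1.1452×-0.68962×0.39779 + 0.72417×0.91748×0.91078 = -0.314156 + 0.605133 = 0.290977.
Q̄ = (S_0/π) × [bracket] = (1361/π) × 0.290977 = 126.1 W/m².

Q̄ ≈ 126 W/m²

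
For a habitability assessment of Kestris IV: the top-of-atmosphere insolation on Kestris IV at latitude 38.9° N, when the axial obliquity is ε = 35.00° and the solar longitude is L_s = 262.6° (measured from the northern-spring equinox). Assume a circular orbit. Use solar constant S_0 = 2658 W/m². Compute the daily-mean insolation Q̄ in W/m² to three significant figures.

Q̄ ≈ 154 W/m²

Solar declination: sin δ = sin ε · sin L_s = sin 35.00° × sin 262.6° = -0.56880, so δ = -34.667°.
cos h₀ = −tan(+38.9°) tan(-34.667°) = 0.5580, h₀ = 0.9788 rad.
Bracket: h₀ sin ϕ sin δ + cos ϕ cos δ sin h₀ = 0.9788×0.62796×-0.56880 + 0.77824×0.82248×0.82982 = -0.349611 + 0.531157 = 0.181546.
Q̄ = (S_0/π) × [bracket] = (2658/π) × 0.181546 = 153.6 W/m².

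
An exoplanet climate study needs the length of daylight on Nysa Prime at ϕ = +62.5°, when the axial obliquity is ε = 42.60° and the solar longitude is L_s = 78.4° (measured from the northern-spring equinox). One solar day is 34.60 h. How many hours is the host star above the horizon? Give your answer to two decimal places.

34.60 h

Solar declination: sin δ = sin ε · sin L_s = sin 42.60° × sin 78.4° = 0.66305, so δ = +41.533°.
Sunrise equation: cos h₀ = −tan ϕ · tan δ = -1.7015 ≤ −1, so the host star never sets (polar day) and h₀ = π.
Daylight = 2h₀/(2π) × 34.60 h = (3.1416/π) × 34.60 = 34.60 h.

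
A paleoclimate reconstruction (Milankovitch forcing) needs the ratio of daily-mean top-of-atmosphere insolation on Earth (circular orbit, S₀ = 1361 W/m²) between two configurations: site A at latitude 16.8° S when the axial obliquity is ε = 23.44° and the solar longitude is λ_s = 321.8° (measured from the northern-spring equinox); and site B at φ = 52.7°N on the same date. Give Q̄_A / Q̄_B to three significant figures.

Q̄_A / Q̄_B ≈ 3.33

— Configuration A (φ=-16.8°):
Solar declination: sin δ = sin ε · sin λ_s = sin 23.44° × sin 321.8° = -0.24600, so δ = -14.241°.
cos H₀ = −tan(-16.8°) tan(-14.241°) = -0.0766, H₀ = 1.6475 rad.
Bracket: H₀ sin φ sin δ + cos φ cos δ sin H₀ = 1.6475×-0.28903×-0.24600 + 0.95732×0.96927×0.99706 = 0.117140 + 0.925174 = 1.042314.
Q̄ = (S₀/π) × [bracket] = (1361/π) × 1.042314 = 451.55 W/m².
— Configuration B (φ=+52.7°):
cos H₀ = −tan(+52.7°) tan(-14.241°) = 0.3332, H₀ = 1.2312 rad.
Bracket: H₀ sin φ sin δ + cos φ cos δ sin H₀ = 1.2312×0.79547×-0.24600 + 0.60599×0.96927×0.94287 = -0.240928 + 0.553812 = 0.312884.
Q̄ = (S₀/π) × [bracket] = (1361/π) × 0.312884 = 135.55 W/m².
Ratio Q̄_A / Q̄_B = 451.55 / 135.55 = 3.331.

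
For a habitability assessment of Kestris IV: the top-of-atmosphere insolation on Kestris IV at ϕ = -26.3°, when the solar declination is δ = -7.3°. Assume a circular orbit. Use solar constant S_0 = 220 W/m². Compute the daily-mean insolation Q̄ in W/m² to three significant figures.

Q̄ ≈ 68.6 W/m²

cos h₀ = −tan(-26.3°) tan(-7.300°) = -0.0633, h₀ = 1.6342 rad.
Bracket: h₀ sin ϕ sin δ + cos ϕ cos δ sin h₀ = 1.6342×-0.44307×-0.12706 + 0.89649×0.99189×0.99799 = 0.092000 + 0.887432 = 0.979432.
Q̄ = (S_0/π) × [bracket] = (220/π) × 0.979432 = 68.59 W/m².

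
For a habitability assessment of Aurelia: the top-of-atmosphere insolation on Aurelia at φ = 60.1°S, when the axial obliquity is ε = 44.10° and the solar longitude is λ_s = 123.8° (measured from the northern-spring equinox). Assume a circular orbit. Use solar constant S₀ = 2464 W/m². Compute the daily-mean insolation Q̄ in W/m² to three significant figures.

Solar declination: sin δ = sin ε · sin λ_s = sin 44.10° × sin 123.8° = 0.57829, so δ = +35.331°.
cos H₀ = −tan(-60.1°) tan(+35.331°) = 1.2327 ≥ 1 ⇒ polar night, H₀ = 0 and Q̄ = 0.

Q̄ ≈ 0.00 W/m²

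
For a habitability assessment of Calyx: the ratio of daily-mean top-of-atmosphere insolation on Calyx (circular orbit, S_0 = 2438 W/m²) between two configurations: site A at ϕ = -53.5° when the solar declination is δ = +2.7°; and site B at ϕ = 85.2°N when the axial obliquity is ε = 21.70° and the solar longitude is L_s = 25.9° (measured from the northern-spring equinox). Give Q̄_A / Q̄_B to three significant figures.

— Configuration A (ϕ=-53.5°):
cos h₀ = −tan(-53.5°) tan(+2.700°) = 0.0637, h₀ = 1.5070 rad.
Bracket: h₀ sin ϕ sin δ + cos ϕ cos δ sin h₀ = 1.5070×-0.80386×0.04711 + 0.59482×0.99889×0.99797 = -0.057070 + 0.592954 = 0.535884.
Q̄ = (S_0/π) × [bracket] = (2438/π) × 0.535884 = 415.87 W/m².
— Configuration B (ϕ=+85.2°):
Solar declination: sin δ = sin ε · sin L_s = sin 21.70° × sin 25.9° = 0.16151, so δ = +9.294°.
cos h₀ = −tan(+85.2°) tan(+9.294°) = -1.9489 ≤ −1 ⇒ polar day, h₀ = π.
Bracket: h₀ sin ϕ sin δ + cos ϕ cos δ sin h₀ = 3.1416×0.99649×0.16151 + 0.08368×0.98687×0.00000 = 0.505619 + 0.000000 = 0.505619.
Q̄ = (S_0/π) × [bracket] = (2438/π) × 0.505619 = 392.38 W/m².
Ratio Q̄_A / Q̄_B = 415.87 / 392.38 = 1.060.

Q̄_A / Q̄_B ≈ 1.06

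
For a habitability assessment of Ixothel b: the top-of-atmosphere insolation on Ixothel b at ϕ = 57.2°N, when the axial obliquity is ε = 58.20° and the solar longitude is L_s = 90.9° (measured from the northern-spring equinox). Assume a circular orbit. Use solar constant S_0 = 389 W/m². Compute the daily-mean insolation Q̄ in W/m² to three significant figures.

Q̄ ≈ 278 W/m²

Solar declination: sin δ = sin ε · sin L_s = sin 58.20° × sin 90.9° = 0.84979, so δ = +58.189°.
cos h₀ = −tan(+57.2°) tan(+58.189°) = -2.5015 ≤ −1 ⇒ polar day, h₀ = π.
Bracket: h₀ sin ϕ sin δ + cos ϕ cos δ sin h₀ = 3.1416×0.84057×0.84979 + 0.54171×0.52712×0.00000 = 2.244070 + 0.000000 = 2.244070.
Q̄ = (S_0/π) × [bracket] = (389/π) × 2.244070 = 277.9 W/m².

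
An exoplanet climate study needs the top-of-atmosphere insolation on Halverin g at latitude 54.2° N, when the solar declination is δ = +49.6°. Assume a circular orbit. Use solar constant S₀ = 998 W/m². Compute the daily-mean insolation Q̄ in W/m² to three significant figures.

cos H₀ = −tan(+54.2°) tan(+49.600°) = -1.6292 ≤ −1 ⇒ polar day, H₀ = π.
Bracket: H₀ sin φ sin δ + cos φ cos δ sin H₀ = 3.1416×0.81106×0.76154 + 0.58496×0.64812×0.00000 = 1.940424 + 0.000000 = 1.940424.
Q̄ = (S₀/π) × [bracket] = (998/π) × 1.940424 = 616.4 W/m².

Q̄ ≈ 616 W/m²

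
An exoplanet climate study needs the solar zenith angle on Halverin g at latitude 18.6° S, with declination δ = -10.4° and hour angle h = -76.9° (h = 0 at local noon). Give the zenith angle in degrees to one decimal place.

θ_z = 74.4°

cos θ_z = sin φ sin δ + cos φ cos δ cos h = 0.057578 + 0.211284 = 0.268862.
θ_z = arccos(0.268862) = 74.4°.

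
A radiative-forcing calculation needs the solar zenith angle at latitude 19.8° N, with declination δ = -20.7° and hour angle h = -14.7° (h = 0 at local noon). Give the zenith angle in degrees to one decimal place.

θ_z = 43.0°

cos θ_z = sin ϕ sin δ + cos ϕ cos δ cos h = -0.119735 + 0.851332 = 0.731597.
θ_z = arccos(0.731597) = 43.0°.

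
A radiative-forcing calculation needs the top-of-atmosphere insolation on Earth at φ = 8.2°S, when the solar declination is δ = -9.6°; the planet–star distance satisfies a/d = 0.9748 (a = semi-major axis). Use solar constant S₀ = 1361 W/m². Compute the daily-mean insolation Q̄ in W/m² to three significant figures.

cos H₀ = −tan(-8.2°) tan(-9.600°) = -0.0244, H₀ = 1.5952 rad.
Bracket: H₀ sin φ sin δ + cos φ cos δ sin H₀ = 1.5952×-0.14263×-0.16677 + 0.98978×0.98600×0.99970 = 0.037944 + 0.975630 = 1.013574.
Inverse-square distance factor (a/d)² = 0.9748² = 0.950235.
Q̄ = (S₀/π) × 0.950235 × [bracket] = (1361/π) × 0.950235 × 1.013574 = 417.2 W/m².

Q̄ ≈ 417 W/m²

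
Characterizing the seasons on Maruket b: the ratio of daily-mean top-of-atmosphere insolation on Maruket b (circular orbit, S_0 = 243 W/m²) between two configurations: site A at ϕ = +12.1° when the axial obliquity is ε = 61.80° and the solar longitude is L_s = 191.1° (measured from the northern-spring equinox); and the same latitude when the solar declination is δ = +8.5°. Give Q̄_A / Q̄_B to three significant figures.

Q̄_A / Q̄_B ≈ 0.894

— Configuration A (ϕ=+12.1°):
Solar declination: sin δ = sin ε · sin L_s = sin 61.80° × sin 191.1° = -0.16967, so δ = -9.769°.
cos h₀ = −tan(+12.1°) tan(-9.769°) = 0.0369, h₀ = 1.5339 rad.
Bracket: h₀ sin ϕ sin δ + cos ϕ cos δ sin h₀ = 1.5339×0.20962×-0.16967 + 0.97778×0.98550×0.99932 = -0.054555 + 0.962947 = 0.908392.
Q̄ = (S_0/π) × [bracket] = (243/π) × 0.908392 = 70.263 W/m².
— Configuration B (ϕ=+12.1°):
cos h₀ = −tan(+12.1°) tan(+8.500°) = -0.0320, h₀ = 1.6028 rad.
Bracket: h₀ sin ϕ sin δ + cos ϕ cos δ sin h₀ = 1.6028×0.20962×0.14781 + 0.97778×0.98902×0.99949 = 0.049661 + 0.966551 = 1.016212.
Q̄ = (S_0/π) × [bracket] = (243/π) × 1.016212 = 78.603 W/m².
Ratio Q̄_A / Q̄_B = 70.263 / 78.603 = 0.8939.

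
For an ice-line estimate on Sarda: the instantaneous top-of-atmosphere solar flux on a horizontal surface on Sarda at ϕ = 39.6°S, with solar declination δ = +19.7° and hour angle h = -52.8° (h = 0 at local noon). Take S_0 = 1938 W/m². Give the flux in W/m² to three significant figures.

cos θ_z = sin ϕ sin δ + cos ϕ cos δ cos h = -0.214873 + 0.438586 = 0.223713.
Flux = S_0 · cos θ_z = 1938 × 0.223713 = 433.6 W/m².

434 W/m²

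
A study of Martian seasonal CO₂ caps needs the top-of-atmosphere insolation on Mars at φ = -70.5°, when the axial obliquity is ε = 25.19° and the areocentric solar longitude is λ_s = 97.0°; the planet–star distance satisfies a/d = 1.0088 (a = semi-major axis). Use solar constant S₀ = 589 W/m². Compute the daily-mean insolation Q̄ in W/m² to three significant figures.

sin δ = sin 25.19° × sin 97.0° = 0.42245, so δ = +24.989°.
cos H₀ = −tan(-70.5°) tan(+24.989°) = 1.3162 ≥ 1 ⇒ polar night, H₀ = 0 and Q̄ = 0.
Inverse-square distance factor (a/d)² = 1.0088² = 1.017677.

Q̄ ≈ 0.00 W/m²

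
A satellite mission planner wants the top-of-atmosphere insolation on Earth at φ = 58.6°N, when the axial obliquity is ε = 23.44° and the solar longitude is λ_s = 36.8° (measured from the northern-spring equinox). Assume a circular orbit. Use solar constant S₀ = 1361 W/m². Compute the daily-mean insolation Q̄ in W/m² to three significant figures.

Q̄ ≈ 376 W/m²

Solar declination: sin δ = sin ε · sin λ_s = sin 23.44° × sin 36.8° = 0.23828, so δ = +13.785°.
cos H₀ = −tan(+58.6°) tan(+13.785°) = -0.4020, H₀ = 1.9844 rad.
Bracket: H₀ sin φ sin δ + cos φ cos δ sin H₀ = 1.9844×0.85355×0.23828 + 0.52101×0.97120×0.91566 = 0.403595 + 0.463328 = 0.866923.
Q̄ = (S₀/π) × [bracket] = (1361/π) × 0.866923 = 375.6 W/m².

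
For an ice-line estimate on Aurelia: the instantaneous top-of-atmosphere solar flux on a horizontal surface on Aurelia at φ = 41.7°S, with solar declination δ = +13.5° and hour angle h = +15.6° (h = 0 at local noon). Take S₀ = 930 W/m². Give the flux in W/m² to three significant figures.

cos θ_z = sin φ sin δ + cos φ cos δ cos h = -0.155295 + 0.699264 = 0.543969.
Flux = S₀ · cos θ_z = 930 × 0.543969 = 505.9 W/m².

506 W/m²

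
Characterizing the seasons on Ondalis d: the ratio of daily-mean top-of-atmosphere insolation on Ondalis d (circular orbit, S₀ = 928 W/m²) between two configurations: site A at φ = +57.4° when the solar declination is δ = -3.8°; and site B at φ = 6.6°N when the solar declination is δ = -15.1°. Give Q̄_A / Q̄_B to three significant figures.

— Configuration A (φ=+57.4°):
cos H₀ = −tan(+57.4°) tan(-3.800°) = 0.1039, H₀ = 1.4668 rad.
Bracket: H₀ sin φ sin δ + cos φ cos δ sin H₀ = 1.4668×0.84245×-0.06627 + 0.53877×0.99780×0.99459 = -0.081890 + 0.534676 = 0.452786.
Q̄ = (S₀/π) × [bracket] = (928/π) × 0.452786 = 133.75 W/m².
— Configuration B (φ=+6.6°):
cos H₀ = −tan(+6.6°) tan(-15.100°) = 0.0312, H₀ = 1.5396 rad.
Bracket: H₀ sin φ sin δ + cos φ cos δ sin H₀ = 1.5396×0.11494×-0.26050 + 0.99337×0.96547×0.99951 = -0.046099 + 0.958599 = 0.912500.
Q̄ = (S₀/π) × [bracket] = (928/π) × 0.912500 = 269.54 W/m².
Ratio Q̄_A / Q̄_B = 133.75 / 269.54 = 0.4962.

Q̄_A / Q̄_B ≈ 0.496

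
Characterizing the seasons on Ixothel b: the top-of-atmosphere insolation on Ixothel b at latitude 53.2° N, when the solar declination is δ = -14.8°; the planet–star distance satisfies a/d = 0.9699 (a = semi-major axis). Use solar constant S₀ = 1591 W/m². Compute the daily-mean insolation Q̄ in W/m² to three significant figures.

cos H₀ = −tan(+53.2°) tan(-14.800°) = 0.3532, H₀ = 1.2098 rad.
Bracket: H₀ sin φ sin δ + cos φ cos δ sin H₀ = 1.2098×0.80073×-0.25545 + 0.59902×0.96682×0.93556 = -0.247460 + 0.541824 = 0.294364.
Inverse-square distance factor (a/d)² = 0.9699² = 0.940706.
Q̄ = (S₀/π) × 0.940706 × [bracket] = (1591/π) × 0.940706 × 0.294364 = 140.2 W/m².

Q̄ ≈ 140 W/m²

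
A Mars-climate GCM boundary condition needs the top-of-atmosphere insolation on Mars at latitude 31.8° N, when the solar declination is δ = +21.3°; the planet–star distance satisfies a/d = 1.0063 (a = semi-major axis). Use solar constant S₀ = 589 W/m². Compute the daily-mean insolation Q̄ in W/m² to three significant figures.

cos H₀ = −tan(+31.8°) tan(+21.300°) = -0.2417, H₀ = 1.8150 rad.
Bracket: H₀ sin φ sin δ + cos φ cos δ sin H₀ = 1.8150×0.52696×0.36325 + 0.84989×0.93169×0.97034 = 0.347424 + 0.768348 = 1.115772.
Inverse-square distance factor (a/d)² = 1.0063² = 1.012640.
Q̄ = (S₀/π) × 1.012640 × [bracket] = (589/π) × 1.012640 × 1.115772 = 211.8 W/m².

Q̄ ≈ 212 W/m²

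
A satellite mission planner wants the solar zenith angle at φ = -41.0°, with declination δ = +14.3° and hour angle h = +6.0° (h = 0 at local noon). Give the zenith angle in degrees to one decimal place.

θ_z = 55.6°

cos θ_z = sin φ sin δ + cos φ cos δ cos h = -0.162046 + 0.727319 = 0.565273.
θ_z = arccos(0.565273) = 55.6°.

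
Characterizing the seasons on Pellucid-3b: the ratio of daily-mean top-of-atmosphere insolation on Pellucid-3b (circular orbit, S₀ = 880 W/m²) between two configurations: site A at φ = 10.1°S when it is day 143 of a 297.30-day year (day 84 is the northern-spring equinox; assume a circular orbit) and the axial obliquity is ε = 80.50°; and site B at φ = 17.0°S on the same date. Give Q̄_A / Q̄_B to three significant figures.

Q̄_A / Q̄_B ≈ 4.74

— Configuration A (φ=-10.1°):
Solar longitude: λ_s = 360° × (143 − 84)/297.30 = 71.443°.
sin δ = sin 80.50° × sin 71.443° = 0.93501, so δ = +69.229°.
cos H₀ = −tan(-10.1°) tan(+69.229°) = 0.4696, H₀ = 1.0819 rad.
Bracket: H₀ sin φ sin δ + cos φ cos δ sin H₀ = 1.0819×-0.17537×0.93501 + 0.98450×0.35463×0.88286 = -0.177402 + 0.308236 = 0.130834.
Q̄ = (S₀/π) × [bracket] = (880/π) × 0.130834 = 36.648 W/m².
— Configuration B (φ=-17.0°):
cos H₀ = −tan(-17.0°) tan(+69.229°) = 0.8061, H₀ = 0.6333 rad.
Bracket: H₀ sin φ sin δ + cos φ cos δ sin H₀ = 0.6333×-0.29237×0.93501 + 0.95630×0.35463×0.59181 = -0.173125 + 0.200702 = 0.027577.
Q̄ = (S₀/π) × [bracket] = (880/π) × 0.027577 = 7.7247 W/m².
Ratio Q̄_A / Q̄_B = 36.648 / 7.7247 = 4.744.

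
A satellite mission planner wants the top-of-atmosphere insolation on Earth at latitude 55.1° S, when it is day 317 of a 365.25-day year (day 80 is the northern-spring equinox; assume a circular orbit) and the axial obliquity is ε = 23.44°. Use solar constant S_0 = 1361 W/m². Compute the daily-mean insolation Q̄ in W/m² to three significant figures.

Q̄ ≈ 442 W/m²

Solar longitude: L_s = 360° × (317 − 80)/365.25 = 233.593°.
sin δ = sin 23.44° × sin 233.593° = -0.32015, so δ = -18.672°.
cos h₀ = −tan(-55.1°) tan(-18.672°) = -0.4844, h₀ = 2.0765 rad.
Bracket: h₀ sin ϕ sin δ + cos ϕ cos δ sin h₀ = 2.0765×-0.82015×-0.32015 + 0.57215×0.94737×0.87483 = 0.545229 + 0.474191 = 1.019420.
Q̄ = (S_0/π) × [bracket] = (1361/π) × 1.019420 = 441.6 W/m².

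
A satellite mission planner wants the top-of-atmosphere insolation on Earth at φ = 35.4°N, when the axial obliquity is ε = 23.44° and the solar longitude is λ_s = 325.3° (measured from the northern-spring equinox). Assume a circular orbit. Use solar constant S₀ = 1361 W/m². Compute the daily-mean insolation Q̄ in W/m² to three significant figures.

Solar declination: sin δ = sin ε · sin λ_s = sin 23.44° × sin 325.3° = -0.22645, so δ = -13.088°.
cos H₀ = −tan(+35.4°) tan(-13.088°) = 0.1652, H₀ = 1.4048 rad.
Bracket: H₀ sin φ sin δ + cos φ cos δ sin H₀ = 1.4048×0.57928×-0.22645 + 0.81513×0.97402×0.98626 = -0.184279 + 0.783044 = 0.598765.
Q̄ = (S₀/π) × [bracket] = (1361/π) × 0.598765 = 259.4 W/m².

Q̄ ≈ 259 W/m²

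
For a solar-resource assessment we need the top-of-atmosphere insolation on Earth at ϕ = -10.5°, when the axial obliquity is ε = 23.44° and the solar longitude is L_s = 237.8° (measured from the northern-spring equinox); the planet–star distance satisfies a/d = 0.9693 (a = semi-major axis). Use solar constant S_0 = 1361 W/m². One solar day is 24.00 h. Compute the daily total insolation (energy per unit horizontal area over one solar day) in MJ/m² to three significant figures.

Solar declination: sin δ = sin ε · sin L_s = sin 23.44° × sin 237.8° = -0.33661, so δ = -19.670°.
cos h₀ = −tan(-10.5°) tan(-19.670°) = -0.0663, h₀ = 1.6371 rad.
Bracket: h₀ sin ϕ sin δ + cos ϕ cos δ sin h₀ = 1.6371×-0.18224×-0.33661 + 0.98325×0.94165×0.99780 = 0.100426 + 0.923840 = 1.024266.
Inverse-square distance factor (a/d)² = 0.9693² = 0.939542.
Q̄ = (S_0/π) × 0.939542 × [bracket] = (1361/π) × 0.939542 × 1.024266 = 416.91 W/m².
Daily total = Q̄ × 24.00 h × 3600 s/h = 416.91 × 24.00 × 3600 / 10⁶ = 36.02 MJ/m².

36.0 MJ/m²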